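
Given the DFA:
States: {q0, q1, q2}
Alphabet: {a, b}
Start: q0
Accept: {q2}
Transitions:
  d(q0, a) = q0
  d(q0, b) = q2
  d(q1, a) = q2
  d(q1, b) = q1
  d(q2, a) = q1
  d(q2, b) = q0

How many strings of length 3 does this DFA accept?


Enumerating all length-3 strings:
  "aaa" -> q0 [reject]
  "aab" -> q2 [accept]
  "aba" -> q1 [reject]
  "abb" -> q0 [reject]
  "baa" -> q2 [accept]
  "bab" -> q1 [reject]
  "bba" -> q0 [reject]
  "bbb" -> q2 [accept]

3 out of 8


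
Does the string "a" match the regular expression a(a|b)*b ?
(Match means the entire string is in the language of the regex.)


|string| = 1; first = 'a'; last = 'a'

No, "a" does not match a(a|b)*b


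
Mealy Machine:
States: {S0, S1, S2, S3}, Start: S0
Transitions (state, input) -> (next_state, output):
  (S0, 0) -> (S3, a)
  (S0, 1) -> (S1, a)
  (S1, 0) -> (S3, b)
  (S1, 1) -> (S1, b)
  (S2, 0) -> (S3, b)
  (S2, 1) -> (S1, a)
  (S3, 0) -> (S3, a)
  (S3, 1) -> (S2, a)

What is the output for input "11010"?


Step-by-step:
  (S0, 1) -> (S1, a)
  (S1, 1) -> (S1, b)
  (S1, 0) -> (S3, b)
  (S3, 1) -> (S2, a)
  (S2, 0) -> (S3, b)

"abbab"


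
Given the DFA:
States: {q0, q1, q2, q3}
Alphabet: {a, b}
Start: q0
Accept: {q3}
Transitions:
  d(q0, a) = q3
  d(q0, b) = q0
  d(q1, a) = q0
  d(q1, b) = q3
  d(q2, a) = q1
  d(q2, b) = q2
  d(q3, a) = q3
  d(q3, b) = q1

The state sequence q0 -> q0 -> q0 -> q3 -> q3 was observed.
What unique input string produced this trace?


Trace back each transition to find the symbol:
  q0 --[b]--> q0
  q0 --[b]--> q0
  q0 --[a]--> q3
  q3 --[a]--> q3

"bbaa"


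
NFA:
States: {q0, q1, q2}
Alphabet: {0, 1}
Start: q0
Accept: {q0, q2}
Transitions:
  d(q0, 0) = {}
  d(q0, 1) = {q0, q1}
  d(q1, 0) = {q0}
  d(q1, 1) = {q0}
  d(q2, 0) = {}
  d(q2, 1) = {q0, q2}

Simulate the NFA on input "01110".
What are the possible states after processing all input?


Start: {q0}
  --0--> {}
  --1--> {}
  --1--> {}
  --1--> {}
  --0--> {}

{} (empty set, no valid transitions)


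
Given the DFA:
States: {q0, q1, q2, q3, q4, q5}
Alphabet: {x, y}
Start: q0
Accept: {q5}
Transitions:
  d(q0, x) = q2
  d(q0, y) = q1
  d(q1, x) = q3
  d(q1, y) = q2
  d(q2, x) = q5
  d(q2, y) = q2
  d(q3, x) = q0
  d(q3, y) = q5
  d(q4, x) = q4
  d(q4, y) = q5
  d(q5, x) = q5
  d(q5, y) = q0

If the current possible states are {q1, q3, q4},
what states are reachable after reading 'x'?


Apply transition on 'x' from each current state:
  d(q1, x) = q3
  d(q3, x) = q0
  d(q4, x) = q4

{q0, q3, q4}


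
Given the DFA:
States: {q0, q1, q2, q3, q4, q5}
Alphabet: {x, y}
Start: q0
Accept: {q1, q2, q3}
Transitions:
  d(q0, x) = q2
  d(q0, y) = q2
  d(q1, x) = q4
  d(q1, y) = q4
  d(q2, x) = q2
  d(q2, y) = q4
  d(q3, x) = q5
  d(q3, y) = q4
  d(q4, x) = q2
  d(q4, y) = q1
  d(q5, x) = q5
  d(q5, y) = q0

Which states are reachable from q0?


BFS from q0:
  layer 0: {q0}
  layer 1: {q2}
  layer 2: {q4}
  layer 3: {q1}

{q0, q1, q2, q4}


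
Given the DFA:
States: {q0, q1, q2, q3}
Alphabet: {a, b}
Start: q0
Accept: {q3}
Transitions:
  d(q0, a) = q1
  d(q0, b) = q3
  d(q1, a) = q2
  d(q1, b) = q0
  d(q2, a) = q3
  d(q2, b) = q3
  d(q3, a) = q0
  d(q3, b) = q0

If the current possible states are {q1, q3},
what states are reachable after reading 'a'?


Apply transition on 'a' from each current state:
  d(q1, a) = q2
  d(q3, a) = q0

{q0, q2}


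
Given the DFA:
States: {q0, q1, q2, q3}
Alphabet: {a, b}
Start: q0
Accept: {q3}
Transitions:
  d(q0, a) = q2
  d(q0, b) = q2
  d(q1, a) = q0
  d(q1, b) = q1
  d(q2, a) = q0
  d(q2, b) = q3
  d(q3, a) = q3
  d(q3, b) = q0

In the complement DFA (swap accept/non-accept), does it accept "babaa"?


Trace: q0 -> q2 -> q0 -> q2 -> q0 -> q2
Final: q2
Original accept: {q3}
Complement: q2 is not in original accept

Yes, complement accepts (original rejects)


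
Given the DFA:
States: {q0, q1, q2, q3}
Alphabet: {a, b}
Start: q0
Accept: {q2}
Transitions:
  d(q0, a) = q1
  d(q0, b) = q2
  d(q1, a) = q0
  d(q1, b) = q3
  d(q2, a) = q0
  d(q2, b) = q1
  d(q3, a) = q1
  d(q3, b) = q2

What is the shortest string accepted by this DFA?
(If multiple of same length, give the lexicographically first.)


BFS by string length (lex-first path to each state shown):
  len 0: q0<-""
  len 1: q1<-"a", q2<-"b"
Found accept state at length 1.

"b"


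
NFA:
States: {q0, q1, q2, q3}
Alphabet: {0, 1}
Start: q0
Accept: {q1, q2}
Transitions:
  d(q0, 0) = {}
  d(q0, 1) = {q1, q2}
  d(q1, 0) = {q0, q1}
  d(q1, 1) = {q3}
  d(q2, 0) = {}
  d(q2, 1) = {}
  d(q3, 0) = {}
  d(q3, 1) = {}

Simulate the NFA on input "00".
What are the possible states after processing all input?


Start: {q0}
  --0--> {}
  --0--> {}

{} (empty set, no valid transitions)


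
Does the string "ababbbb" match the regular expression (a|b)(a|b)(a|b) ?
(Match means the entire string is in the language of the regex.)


|string| = 7; first = 'a'; last = 'b'

No, "ababbbb" does not match (a|b)(a|b)(a|b)


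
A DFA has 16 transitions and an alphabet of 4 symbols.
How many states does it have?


Each state has exactly one transition per symbol.
states = transitions / |alphabet| = 16 / 4 = 4

4


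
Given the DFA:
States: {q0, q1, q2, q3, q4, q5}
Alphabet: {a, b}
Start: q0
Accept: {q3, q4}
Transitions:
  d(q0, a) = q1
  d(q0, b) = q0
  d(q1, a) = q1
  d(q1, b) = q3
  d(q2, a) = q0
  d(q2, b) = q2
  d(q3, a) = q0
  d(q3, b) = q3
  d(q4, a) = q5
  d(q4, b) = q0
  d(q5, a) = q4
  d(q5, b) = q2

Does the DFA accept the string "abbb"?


Trace: q0 -> q1 -> q3 -> q3 -> q3
Final state: q3
Accept states: {q3, q4}

Yes, accepted (final state q3 is an accept state)


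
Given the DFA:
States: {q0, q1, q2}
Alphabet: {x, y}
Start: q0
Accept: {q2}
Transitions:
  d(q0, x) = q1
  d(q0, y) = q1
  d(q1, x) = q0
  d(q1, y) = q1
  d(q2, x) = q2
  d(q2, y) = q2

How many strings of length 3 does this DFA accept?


Enumerating all length-3 strings:
  "xxx" -> q1 [reject]
  "xxy" -> q1 [reject]
  "xyx" -> q0 [reject]
  "xyy" -> q1 [reject]
  "yxx" -> q1 [reject]
  "yxy" -> q1 [reject]
  "yyx" -> q0 [reject]
  "yyy" -> q1 [reject]

0 out of 8


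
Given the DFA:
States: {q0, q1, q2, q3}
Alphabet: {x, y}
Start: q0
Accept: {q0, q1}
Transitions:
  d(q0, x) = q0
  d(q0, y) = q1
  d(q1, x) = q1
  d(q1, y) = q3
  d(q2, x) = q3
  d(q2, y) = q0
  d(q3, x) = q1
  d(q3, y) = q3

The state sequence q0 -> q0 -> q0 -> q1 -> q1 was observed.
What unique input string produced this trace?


Trace back each transition to find the symbol:
  q0 --[x]--> q0
  q0 --[x]--> q0
  q0 --[y]--> q1
  q1 --[x]--> q1

"xxyx"


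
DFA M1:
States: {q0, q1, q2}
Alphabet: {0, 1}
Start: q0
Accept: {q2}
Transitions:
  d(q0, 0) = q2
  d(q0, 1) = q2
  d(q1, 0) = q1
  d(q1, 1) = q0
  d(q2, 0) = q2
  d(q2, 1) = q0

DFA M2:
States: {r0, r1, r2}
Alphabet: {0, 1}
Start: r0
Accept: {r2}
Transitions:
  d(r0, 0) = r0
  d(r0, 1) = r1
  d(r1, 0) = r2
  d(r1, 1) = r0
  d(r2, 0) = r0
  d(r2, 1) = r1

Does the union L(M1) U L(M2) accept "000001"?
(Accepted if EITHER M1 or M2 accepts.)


M1: final=q0 accepted=False
M2: final=r1 accepted=False

No, union rejects (neither accepts)


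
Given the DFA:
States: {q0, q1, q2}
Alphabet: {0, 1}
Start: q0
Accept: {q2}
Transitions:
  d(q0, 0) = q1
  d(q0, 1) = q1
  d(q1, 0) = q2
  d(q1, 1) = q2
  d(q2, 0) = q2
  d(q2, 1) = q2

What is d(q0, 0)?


Looking up transition d(q0, 0)

q1


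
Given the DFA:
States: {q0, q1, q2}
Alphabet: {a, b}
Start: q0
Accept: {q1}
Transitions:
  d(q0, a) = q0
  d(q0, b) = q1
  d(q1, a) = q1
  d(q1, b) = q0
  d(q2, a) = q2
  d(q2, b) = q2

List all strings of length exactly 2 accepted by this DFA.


All strings of length 2: 4 total
Accepted: 2

"ab", "ba"


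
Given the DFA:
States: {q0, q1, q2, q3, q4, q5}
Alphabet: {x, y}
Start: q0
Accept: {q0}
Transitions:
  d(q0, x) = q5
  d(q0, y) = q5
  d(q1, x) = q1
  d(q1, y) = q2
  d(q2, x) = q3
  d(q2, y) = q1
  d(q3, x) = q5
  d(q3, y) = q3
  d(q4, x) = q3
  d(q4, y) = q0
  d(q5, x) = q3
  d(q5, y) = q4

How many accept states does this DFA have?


Accept states listed: {q0}
Counting: q0(1)

1


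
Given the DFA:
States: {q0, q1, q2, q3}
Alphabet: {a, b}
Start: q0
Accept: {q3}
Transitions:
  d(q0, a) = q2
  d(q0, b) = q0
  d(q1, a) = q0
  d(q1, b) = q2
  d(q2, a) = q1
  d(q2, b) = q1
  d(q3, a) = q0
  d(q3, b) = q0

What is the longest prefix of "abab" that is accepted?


Run the DFA, marking each prefix where the state is accepting:
  "" -> q0 [reject]
  "a" -> q2 [reject]
  "ab" -> q1 [reject]
  "aba" -> q0 [reject]
  "abab" -> q0 [reject]

No prefix is accepted


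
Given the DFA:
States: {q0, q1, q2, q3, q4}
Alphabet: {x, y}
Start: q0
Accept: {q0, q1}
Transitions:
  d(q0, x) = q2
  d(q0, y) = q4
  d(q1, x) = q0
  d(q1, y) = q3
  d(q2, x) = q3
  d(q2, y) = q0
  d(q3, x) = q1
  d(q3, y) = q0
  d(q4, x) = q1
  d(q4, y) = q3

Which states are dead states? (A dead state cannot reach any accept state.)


Forward reachability from each state:
  q0 -> reaches accept state q0 (live)
  q1 -> reaches accept state q0 (live)
  q2 -> reaches accept state q0 (live)
  q3 -> reaches accept state q0 (live)
  q4 -> reaches accept state q0 (live)

None (all states can reach an accept state)


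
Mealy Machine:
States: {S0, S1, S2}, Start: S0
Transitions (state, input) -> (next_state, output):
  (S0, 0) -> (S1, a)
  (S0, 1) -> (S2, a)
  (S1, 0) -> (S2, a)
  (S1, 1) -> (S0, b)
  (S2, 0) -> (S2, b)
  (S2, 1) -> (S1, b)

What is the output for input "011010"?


Step-by-step:
  (S0, 0) -> (S1, a)
  (S1, 1) -> (S0, b)
  (S0, 1) -> (S2, a)
  (S2, 0) -> (S2, b)
  (S2, 1) -> (S1, b)
  (S1, 0) -> (S2, a)

"ababba"


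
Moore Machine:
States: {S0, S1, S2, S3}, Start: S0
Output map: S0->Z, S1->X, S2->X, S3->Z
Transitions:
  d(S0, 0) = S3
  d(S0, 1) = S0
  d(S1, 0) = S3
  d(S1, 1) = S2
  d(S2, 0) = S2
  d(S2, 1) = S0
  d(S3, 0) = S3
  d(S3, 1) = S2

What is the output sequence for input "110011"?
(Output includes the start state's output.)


Start: S0 (output Z)
  --1--> S0 (output Z)
  --1--> S0 (output Z)
  --0--> S3 (output Z)
  --0--> S3 (output Z)
  --1--> S2 (output X)
  --1--> S0 (output Z)

"ZZZZZXZ"


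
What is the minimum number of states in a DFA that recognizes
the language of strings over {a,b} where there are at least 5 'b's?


States: count = 0, 1, ..., 4, and a final '>= 5' state.
Total: 5 + 1 = 6. Accept = '>= 5' state.

6


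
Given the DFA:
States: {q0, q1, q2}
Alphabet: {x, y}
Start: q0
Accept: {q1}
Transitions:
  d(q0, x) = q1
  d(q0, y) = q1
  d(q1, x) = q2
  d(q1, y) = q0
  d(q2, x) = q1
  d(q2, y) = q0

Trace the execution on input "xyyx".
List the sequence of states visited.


Input: xyyx
d(q0, x) = q1
d(q1, y) = q0
d(q0, y) = q1
d(q1, x) = q2


q0 -> q1 -> q0 -> q1 -> q2


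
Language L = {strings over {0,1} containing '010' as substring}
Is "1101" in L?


'010' does not occur

No, "1101" is not in L


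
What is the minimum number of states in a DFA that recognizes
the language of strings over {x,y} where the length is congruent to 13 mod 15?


States track (length) mod 15.
Need 15 states: one per remainder 0..14; accept = remainder 13.

15


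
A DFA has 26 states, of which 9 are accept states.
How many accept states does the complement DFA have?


Complement swaps accept and non-accept states.
26 - 9 = 17

17


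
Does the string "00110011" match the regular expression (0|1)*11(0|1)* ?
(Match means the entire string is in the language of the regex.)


|string| = 8; first = '0'; last = '1'

Yes, "00110011" matches (0|1)*11(0|1)*


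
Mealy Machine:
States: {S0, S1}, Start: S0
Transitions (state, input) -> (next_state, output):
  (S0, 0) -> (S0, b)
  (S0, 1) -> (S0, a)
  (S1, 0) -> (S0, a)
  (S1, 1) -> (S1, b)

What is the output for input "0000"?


Step-by-step:
  (S0, 0) -> (S0, b)
  (S0, 0) -> (S0, b)
  (S0, 0) -> (S0, b)
  (S0, 0) -> (S0, b)

"bbbb"


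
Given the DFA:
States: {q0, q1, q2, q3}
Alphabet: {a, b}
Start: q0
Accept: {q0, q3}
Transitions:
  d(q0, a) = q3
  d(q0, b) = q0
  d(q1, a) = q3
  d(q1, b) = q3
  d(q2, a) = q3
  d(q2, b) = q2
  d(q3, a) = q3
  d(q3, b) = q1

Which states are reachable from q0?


BFS from q0:
  layer 0: {q0}
  layer 1: {q3}
  layer 2: {q1}

{q0, q1, q3}


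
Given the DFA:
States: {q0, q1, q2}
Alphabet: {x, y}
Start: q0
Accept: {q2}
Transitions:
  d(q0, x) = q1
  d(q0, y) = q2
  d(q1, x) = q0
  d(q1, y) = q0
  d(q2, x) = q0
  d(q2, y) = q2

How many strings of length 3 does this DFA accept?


Enumerating all length-3 strings:
  "xxx" -> q1 [reject]
  "xxy" -> q2 [accept]
  "xyx" -> q1 [reject]
  "xyy" -> q2 [accept]
  "yxx" -> q1 [reject]
  "yxy" -> q2 [accept]
  "yyx" -> q0 [reject]
  "yyy" -> q2 [accept]

4 out of 8


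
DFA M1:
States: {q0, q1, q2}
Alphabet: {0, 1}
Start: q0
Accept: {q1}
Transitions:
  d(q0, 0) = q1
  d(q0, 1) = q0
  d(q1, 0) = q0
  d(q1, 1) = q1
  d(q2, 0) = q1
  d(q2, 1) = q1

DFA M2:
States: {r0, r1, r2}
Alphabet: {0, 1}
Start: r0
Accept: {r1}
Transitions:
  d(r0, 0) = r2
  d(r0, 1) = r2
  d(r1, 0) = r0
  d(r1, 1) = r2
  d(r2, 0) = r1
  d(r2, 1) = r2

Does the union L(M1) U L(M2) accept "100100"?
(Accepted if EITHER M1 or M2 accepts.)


M1: final=q0 accepted=False
M2: final=r0 accepted=False

No, union rejects (neither accepts)


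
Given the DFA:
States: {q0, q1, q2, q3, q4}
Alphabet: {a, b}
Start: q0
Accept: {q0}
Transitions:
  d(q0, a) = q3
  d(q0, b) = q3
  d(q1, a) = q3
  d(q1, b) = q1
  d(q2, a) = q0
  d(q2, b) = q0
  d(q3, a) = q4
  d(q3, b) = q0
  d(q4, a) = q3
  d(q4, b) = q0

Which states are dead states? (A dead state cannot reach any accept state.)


Forward reachability from each state:
  q0 -> reaches accept state q0 (live)
  q1 -> reaches accept state q0 (live)
  q2 -> reaches accept state q0 (live)
  q3 -> reaches accept state q0 (live)
  q4 -> reaches accept state q0 (live)

None (all states can reach an accept state)


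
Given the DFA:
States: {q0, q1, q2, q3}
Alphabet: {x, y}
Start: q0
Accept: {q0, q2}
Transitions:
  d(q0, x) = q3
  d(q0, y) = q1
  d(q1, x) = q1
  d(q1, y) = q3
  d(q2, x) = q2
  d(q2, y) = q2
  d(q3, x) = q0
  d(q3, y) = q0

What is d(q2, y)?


Looking up transition d(q2, y)

q2


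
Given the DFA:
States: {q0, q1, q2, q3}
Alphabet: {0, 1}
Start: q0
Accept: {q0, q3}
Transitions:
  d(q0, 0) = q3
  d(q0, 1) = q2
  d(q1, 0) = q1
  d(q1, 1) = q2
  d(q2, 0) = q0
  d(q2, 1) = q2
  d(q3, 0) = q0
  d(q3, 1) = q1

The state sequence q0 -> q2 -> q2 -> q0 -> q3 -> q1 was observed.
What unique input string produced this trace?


Trace back each transition to find the symbol:
  q0 --[1]--> q2
  q2 --[1]--> q2
  q2 --[0]--> q0
  q0 --[0]--> q3
  q3 --[1]--> q1

"11001"


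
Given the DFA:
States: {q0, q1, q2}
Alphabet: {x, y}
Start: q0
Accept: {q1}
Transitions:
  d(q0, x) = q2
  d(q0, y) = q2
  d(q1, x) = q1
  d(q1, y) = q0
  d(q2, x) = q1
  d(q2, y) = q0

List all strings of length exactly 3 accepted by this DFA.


All strings of length 3: 8 total
Accepted: 2

"xxx", "yxx"


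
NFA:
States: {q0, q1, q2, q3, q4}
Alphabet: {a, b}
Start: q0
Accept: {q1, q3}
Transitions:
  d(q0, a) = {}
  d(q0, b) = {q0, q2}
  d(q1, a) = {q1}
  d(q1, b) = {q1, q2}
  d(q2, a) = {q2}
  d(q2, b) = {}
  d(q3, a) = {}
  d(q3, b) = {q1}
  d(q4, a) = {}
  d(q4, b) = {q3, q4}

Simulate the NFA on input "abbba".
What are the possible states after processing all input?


Start: {q0}
  --a--> {}
  --b--> {}
  --b--> {}
  --b--> {}
  --a--> {}

{} (empty set, no valid transitions)


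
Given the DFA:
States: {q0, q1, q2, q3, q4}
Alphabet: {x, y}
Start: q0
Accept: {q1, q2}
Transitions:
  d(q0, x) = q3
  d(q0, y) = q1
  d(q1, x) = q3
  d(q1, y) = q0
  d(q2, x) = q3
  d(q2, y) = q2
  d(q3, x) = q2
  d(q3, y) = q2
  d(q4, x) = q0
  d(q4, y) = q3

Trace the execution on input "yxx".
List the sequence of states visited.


Input: yxx
d(q0, y) = q1
d(q1, x) = q3
d(q3, x) = q2


q0 -> q1 -> q3 -> q2


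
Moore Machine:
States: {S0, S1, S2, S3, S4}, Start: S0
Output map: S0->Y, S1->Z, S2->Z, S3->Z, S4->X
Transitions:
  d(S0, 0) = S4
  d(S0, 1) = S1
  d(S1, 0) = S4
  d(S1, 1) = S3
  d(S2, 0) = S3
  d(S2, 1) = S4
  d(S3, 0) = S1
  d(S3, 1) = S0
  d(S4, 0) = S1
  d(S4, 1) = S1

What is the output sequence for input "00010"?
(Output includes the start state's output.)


Start: S0 (output Y)
  --0--> S4 (output X)
  --0--> S1 (output Z)
  --0--> S4 (output X)
  --1--> S1 (output Z)
  --0--> S4 (output X)

"YXZXZX"


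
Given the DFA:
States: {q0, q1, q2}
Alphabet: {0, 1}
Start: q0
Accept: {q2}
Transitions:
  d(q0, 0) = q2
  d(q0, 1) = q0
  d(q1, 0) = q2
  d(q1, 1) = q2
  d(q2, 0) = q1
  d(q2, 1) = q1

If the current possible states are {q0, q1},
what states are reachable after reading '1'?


Apply transition on '1' from each current state:
  d(q0, 1) = q0
  d(q1, 1) = q2

{q0, q2}


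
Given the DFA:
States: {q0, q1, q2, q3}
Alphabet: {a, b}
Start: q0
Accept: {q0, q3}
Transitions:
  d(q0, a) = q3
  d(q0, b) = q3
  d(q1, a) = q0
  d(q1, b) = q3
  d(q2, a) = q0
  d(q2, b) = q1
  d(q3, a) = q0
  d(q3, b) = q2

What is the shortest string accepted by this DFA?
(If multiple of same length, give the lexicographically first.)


BFS by string length (lex-first path to each state shown):
  len 0: q0<-""
Found accept state at length 0.

"" (empty string)


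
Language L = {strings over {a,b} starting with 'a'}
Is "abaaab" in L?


first symbol = 'a'

Yes, "abaaab" is in L


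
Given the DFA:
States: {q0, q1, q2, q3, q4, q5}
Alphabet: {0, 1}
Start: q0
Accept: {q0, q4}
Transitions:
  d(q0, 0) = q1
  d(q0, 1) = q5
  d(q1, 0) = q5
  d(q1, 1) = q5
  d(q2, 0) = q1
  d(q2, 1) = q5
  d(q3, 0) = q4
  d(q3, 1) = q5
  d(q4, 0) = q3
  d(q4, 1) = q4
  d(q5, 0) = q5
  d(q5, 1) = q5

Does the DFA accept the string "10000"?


Trace: q0 -> q5 -> q5 -> q5 -> q5 -> q5
Final state: q5
Accept states: {q0, q4}

No, rejected (final state q5 is not an accept state)


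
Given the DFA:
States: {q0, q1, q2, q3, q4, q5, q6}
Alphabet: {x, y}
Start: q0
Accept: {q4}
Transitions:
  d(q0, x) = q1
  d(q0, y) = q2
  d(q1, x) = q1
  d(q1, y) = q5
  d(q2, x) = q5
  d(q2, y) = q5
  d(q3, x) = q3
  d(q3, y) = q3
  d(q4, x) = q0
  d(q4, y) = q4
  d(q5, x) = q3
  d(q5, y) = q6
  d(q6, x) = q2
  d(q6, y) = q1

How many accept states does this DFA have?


Accept states listed: {q4}
Counting: q4(1)

1


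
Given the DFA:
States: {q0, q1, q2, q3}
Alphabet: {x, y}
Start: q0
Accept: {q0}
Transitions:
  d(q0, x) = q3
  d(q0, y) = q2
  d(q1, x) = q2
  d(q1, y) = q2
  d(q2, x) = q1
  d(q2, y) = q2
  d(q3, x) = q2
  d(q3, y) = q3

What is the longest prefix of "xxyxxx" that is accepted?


Run the DFA, marking each prefix where the state is accepting:
  "" -> q0 [accept]
  "x" -> q3 [reject]
  "xx" -> q2 [reject]
  "xxy" -> q2 [reject]
  "xxyx" -> q1 [reject]
  "xxyxx" -> q2 [reject]
  "xxyxxx" -> q1 [reject]

""


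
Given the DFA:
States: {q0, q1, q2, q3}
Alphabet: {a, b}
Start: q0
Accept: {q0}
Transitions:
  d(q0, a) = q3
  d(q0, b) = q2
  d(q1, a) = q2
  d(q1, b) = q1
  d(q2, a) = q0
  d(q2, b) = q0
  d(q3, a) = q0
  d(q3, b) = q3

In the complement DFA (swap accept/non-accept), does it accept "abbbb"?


Trace: q0 -> q3 -> q3 -> q3 -> q3 -> q3
Final: q3
Original accept: {q0}
Complement: q3 is not in original accept

Yes, complement accepts (original rejects)


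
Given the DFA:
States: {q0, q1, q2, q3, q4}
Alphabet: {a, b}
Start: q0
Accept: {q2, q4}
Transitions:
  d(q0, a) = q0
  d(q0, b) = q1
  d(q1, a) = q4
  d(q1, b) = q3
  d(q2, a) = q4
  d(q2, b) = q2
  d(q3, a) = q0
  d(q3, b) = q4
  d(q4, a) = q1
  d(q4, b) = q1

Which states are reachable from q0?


BFS from q0:
  layer 0: {q0}
  layer 1: {q1}
  layer 2: {q3, q4}

{q0, q1, q3, q4}


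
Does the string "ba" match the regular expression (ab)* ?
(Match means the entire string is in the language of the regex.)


|string| = 2; first = 'b'; last = 'a'

No, "ba" does not match (ab)*


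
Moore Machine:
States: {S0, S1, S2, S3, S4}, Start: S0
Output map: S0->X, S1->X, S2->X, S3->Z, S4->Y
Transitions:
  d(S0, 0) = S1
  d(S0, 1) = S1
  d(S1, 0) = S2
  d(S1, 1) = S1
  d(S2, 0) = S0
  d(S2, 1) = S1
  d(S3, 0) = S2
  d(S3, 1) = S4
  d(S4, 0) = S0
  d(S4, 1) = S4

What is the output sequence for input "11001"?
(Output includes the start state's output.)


Start: S0 (output X)
  --1--> S1 (output X)
  --1--> S1 (output X)
  --0--> S2 (output X)
  --0--> S0 (output X)
  --1--> S1 (output X)

"XXXXXX"


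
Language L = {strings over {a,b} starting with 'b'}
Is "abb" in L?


first symbol = 'a'

No, "abb" is not in L


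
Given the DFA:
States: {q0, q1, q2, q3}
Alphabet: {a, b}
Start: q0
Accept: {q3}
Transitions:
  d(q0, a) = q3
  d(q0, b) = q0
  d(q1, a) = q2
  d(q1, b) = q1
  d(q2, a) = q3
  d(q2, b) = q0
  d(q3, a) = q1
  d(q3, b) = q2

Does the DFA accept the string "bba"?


Trace: q0 -> q0 -> q0 -> q3
Final state: q3
Accept states: {q3}

Yes, accepted (final state q3 is an accept state)


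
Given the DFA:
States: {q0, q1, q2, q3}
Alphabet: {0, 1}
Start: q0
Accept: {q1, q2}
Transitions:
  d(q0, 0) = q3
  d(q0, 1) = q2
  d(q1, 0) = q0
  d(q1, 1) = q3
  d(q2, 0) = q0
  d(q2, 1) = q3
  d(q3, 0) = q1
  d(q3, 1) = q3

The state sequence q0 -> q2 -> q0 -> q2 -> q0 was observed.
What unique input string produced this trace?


Trace back each transition to find the symbol:
  q0 --[1]--> q2
  q2 --[0]--> q0
  q0 --[1]--> q2
  q2 --[0]--> q0

"1010"


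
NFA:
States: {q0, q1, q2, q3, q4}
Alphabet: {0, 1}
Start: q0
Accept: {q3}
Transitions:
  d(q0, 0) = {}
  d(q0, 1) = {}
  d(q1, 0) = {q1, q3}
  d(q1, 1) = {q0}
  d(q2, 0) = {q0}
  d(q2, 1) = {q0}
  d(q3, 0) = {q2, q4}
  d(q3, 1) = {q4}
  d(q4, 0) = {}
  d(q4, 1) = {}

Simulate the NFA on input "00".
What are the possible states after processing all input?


Start: {q0}
  --0--> {}
  --0--> {}

{} (empty set, no valid transitions)


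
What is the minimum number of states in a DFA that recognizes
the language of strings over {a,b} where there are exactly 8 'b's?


States: count = 0, 1, ..., 8 (that's 9 states), plus a dead state for count > 8.
Total: 9 + 1 = 10. Accept = count-8 state.

10


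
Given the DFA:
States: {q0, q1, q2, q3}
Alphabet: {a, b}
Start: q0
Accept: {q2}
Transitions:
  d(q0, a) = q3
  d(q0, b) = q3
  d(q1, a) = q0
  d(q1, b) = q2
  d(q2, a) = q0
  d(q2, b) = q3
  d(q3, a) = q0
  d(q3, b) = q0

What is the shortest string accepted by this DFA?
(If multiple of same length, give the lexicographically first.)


BFS by string length (lex-first path to each state shown):
  len 0: q0<-""
  len 1: q3<-"a"
  len 2: q0<-"aa"
  len 3: q3<-"aaa"
  len 4: q0<-"aaaa"
  len 5: q3<-"aaaaa"
  len 6: q0<-"aaaaaa"
  len 7: q3<-"aaaaaaa"
  len 8: q0<-"aaaaaaaa"

No string accepted (empty language)


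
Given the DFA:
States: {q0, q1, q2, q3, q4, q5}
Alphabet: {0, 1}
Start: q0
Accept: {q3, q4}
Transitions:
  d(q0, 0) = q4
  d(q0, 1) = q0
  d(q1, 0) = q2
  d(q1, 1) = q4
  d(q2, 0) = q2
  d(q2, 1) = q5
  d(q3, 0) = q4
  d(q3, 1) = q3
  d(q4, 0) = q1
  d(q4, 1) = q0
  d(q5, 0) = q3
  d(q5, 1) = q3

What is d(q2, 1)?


Looking up transition d(q2, 1)

q5


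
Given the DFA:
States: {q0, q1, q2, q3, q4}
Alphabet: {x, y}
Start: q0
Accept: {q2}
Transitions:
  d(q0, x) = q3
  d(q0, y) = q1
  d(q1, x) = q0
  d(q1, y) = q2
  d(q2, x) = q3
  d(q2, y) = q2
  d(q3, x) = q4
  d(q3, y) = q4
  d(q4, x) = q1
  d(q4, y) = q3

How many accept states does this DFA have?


Accept states listed: {q2}
Counting: q2(1)

1


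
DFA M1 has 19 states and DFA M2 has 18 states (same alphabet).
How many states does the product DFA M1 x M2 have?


Product construction pairs every M1 state with every M2 state.
19 * 18 = 342

342


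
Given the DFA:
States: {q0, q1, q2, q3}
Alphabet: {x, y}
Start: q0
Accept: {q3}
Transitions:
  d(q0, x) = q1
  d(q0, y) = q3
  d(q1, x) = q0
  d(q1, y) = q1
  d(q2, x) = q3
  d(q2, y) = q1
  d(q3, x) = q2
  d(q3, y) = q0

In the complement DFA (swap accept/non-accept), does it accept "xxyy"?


Trace: q0 -> q1 -> q0 -> q3 -> q0
Final: q0
Original accept: {q3}
Complement: q0 is not in original accept

Yes, complement accepts (original rejects)


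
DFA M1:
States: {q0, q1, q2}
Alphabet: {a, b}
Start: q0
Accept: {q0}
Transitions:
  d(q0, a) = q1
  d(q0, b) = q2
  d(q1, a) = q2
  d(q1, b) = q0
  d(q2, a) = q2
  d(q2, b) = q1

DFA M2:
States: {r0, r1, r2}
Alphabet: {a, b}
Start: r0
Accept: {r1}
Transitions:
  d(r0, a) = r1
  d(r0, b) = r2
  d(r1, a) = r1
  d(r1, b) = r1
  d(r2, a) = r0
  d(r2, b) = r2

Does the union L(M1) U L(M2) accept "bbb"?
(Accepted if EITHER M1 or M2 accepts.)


M1: final=q0 accepted=True
M2: final=r2 accepted=False

Yes, union accepts


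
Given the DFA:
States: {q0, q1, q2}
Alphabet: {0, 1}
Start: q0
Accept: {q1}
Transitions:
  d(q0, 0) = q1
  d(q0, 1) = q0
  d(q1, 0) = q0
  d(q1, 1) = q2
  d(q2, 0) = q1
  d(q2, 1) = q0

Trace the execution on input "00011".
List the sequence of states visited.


Input: 00011
d(q0, 0) = q1
d(q1, 0) = q0
d(q0, 0) = q1
d(q1, 1) = q2
d(q2, 1) = q0


q0 -> q1 -> q0 -> q1 -> q2 -> q0


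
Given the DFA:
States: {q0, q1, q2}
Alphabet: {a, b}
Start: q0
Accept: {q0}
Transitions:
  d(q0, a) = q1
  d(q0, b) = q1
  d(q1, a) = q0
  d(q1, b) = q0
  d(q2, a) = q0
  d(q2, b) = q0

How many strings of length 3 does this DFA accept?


Enumerating all length-3 strings:
  "aaa" -> q1 [reject]
  "aab" -> q1 [reject]
  "aba" -> q1 [reject]
  "abb" -> q1 [reject]
  "baa" -> q1 [reject]
  "bab" -> q1 [reject]
  "bba" -> q1 [reject]
  "bbb" -> q1 [reject]

0 out of 8


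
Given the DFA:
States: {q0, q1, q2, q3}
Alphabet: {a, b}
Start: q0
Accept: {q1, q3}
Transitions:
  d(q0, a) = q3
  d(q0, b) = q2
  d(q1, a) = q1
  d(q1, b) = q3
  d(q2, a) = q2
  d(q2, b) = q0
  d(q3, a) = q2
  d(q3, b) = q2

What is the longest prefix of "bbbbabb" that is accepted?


Run the DFA, marking each prefix where the state is accepting:
  "" -> q0 [reject]
  "b" -> q2 [reject]
  "bb" -> q0 [reject]
  "bbb" -> q2 [reject]
  "bbbb" -> q0 [reject]
  "bbbba" -> q3 [accept]
  "bbbbab" -> q2 [reject]
  "bbbbabb" -> q0 [reject]

"bbbba"


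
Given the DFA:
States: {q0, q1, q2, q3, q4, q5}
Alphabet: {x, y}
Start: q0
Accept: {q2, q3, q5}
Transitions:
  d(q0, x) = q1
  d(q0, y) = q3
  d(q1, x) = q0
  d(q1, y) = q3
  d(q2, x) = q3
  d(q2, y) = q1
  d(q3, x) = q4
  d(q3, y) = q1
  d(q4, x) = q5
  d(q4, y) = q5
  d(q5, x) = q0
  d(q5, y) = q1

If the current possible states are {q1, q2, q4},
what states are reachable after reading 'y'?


Apply transition on 'y' from each current state:
  d(q1, y) = q3
  d(q2, y) = q1
  d(q4, y) = q5

{q1, q3, q5}


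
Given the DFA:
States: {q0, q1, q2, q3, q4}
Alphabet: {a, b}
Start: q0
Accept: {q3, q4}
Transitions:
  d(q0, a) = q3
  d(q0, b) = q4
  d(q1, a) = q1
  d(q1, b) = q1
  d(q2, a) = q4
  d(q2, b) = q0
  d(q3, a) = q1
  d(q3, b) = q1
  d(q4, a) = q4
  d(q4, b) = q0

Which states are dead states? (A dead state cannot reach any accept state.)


Forward reachability from each state:
  q0 -> reaches accept state q3 (live)
  q1 -> reaches {q1}, no accept state (dead)
  q2 -> reaches accept state q3 (live)
  q3 -> reaches accept state q3 (live)
  q4 -> reaches accept state q3 (live)

{q1}


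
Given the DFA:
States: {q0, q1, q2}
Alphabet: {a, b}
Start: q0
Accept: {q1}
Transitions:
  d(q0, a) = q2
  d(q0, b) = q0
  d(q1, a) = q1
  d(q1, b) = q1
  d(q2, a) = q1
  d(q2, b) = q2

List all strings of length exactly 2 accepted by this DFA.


All strings of length 2: 4 total
Accepted: 1

"aa"


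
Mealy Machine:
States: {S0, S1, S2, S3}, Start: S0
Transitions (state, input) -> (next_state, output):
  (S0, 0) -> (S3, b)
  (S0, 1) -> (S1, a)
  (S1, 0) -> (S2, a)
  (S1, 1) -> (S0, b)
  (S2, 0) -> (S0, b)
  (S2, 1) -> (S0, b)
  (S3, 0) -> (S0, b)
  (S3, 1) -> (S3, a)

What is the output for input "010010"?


Step-by-step:
  (S0, 0) -> (S3, b)
  (S3, 1) -> (S3, a)
  (S3, 0) -> (S0, b)
  (S0, 0) -> (S3, b)
  (S3, 1) -> (S3, a)
  (S3, 0) -> (S0, b)

"babbab"


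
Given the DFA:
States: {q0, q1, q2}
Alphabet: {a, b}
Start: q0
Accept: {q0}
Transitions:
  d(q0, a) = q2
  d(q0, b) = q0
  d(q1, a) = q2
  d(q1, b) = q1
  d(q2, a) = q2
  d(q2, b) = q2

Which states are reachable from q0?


BFS from q0:
  layer 0: {q0}
  layer 1: {q2}

{q0, q2}


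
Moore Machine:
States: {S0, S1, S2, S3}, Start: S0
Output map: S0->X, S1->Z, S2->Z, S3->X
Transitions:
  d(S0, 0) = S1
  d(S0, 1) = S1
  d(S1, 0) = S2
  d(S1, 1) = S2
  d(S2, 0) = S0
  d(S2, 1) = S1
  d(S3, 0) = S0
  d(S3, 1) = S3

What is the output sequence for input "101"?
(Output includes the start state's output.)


Start: S0 (output X)
  --1--> S1 (output Z)
  --0--> S2 (output Z)
  --1--> S1 (output Z)

"XZZZ"


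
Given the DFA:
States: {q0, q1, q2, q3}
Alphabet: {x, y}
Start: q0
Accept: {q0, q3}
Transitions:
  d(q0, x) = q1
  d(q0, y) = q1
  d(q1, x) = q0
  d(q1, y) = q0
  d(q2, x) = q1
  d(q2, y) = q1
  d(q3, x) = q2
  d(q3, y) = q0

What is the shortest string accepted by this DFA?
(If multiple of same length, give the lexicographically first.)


BFS by string length (lex-first path to each state shown):
  len 0: q0<-""
Found accept state at length 0.

"" (empty string)


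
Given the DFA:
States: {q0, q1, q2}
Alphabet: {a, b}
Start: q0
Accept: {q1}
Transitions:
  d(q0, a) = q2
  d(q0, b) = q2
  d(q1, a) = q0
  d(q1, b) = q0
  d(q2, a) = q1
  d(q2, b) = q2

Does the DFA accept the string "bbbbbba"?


Trace: q0 -> q2 -> q2 -> q2 -> q2 -> q2 -> q2 -> q1
Final state: q1
Accept states: {q1}

Yes, accepted (final state q1 is an accept state)


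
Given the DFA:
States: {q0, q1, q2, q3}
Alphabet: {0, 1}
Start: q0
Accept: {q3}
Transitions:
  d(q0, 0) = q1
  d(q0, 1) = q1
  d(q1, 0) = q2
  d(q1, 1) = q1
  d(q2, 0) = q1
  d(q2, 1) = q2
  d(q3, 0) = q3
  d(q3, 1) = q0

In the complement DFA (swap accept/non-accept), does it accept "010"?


Trace: q0 -> q1 -> q1 -> q2
Final: q2
Original accept: {q3}
Complement: q2 is not in original accept

Yes, complement accepts (original rejects)


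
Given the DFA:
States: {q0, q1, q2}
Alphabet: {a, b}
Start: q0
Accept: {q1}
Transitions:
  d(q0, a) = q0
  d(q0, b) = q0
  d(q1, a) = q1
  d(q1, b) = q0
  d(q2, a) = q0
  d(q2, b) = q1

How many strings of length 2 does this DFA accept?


Enumerating all length-2 strings:
  "aa" -> q0 [reject]
  "ab" -> q0 [reject]
  "ba" -> q0 [reject]
  "bb" -> q0 [reject]

0 out of 4


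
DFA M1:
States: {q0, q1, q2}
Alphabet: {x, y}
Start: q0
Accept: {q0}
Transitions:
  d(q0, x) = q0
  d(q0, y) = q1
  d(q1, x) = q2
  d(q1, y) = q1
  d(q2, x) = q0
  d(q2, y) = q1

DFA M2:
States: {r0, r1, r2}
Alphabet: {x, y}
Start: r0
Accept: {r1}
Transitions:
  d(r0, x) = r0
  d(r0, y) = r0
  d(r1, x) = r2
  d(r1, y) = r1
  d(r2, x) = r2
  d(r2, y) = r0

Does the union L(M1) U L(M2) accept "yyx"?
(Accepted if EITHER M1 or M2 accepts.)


M1: final=q2 accepted=False
M2: final=r0 accepted=False

No, union rejects (neither accepts)


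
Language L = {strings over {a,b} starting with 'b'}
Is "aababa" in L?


first symbol = 'a'

No, "aababa" is not in L


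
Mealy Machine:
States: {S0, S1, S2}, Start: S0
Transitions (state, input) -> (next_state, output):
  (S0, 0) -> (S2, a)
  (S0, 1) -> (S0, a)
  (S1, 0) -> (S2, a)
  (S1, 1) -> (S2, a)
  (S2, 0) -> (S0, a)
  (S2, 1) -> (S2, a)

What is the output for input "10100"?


Step-by-step:
  (S0, 1) -> (S0, a)
  (S0, 0) -> (S2, a)
  (S2, 1) -> (S2, a)
  (S2, 0) -> (S0, a)
  (S0, 0) -> (S2, a)

"aaaaa"


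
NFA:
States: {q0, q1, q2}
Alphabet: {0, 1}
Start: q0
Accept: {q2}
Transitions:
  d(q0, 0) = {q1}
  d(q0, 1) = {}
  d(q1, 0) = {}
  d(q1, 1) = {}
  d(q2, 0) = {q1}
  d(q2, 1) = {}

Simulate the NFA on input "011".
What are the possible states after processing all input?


Start: {q0}
  --0--> {q1}
  --1--> {}
  --1--> {}

{} (empty set, no valid transitions)


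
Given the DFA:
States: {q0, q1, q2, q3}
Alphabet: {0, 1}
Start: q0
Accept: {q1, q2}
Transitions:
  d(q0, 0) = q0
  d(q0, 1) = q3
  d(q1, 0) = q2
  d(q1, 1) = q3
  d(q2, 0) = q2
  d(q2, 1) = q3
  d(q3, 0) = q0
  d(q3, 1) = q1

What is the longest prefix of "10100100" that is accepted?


Run the DFA, marking each prefix where the state is accepting:
  "" -> q0 [reject]
  "1" -> q3 [reject]
  "10" -> q0 [reject]
  "101" -> q3 [reject]
  "1010" -> q0 [reject]
  "10100" -> q0 [reject]
  "101001" -> q3 [reject]
  "1010010" -> q0 [reject]
  "10100100" -> q0 [reject]

No prefix is accepted


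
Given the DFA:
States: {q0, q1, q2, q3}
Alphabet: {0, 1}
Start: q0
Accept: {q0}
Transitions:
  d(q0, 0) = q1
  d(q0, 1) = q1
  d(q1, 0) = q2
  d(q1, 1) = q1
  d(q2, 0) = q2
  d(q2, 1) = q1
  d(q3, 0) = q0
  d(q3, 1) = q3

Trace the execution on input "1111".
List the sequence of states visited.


Input: 1111
d(q0, 1) = q1
d(q1, 1) = q1
d(q1, 1) = q1
d(q1, 1) = q1


q0 -> q1 -> q1 -> q1 -> q1


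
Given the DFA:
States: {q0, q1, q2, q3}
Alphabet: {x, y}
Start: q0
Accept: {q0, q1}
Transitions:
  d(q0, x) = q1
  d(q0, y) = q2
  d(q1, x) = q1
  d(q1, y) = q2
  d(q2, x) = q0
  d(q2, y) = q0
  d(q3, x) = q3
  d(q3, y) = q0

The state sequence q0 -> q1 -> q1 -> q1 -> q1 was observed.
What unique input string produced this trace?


Trace back each transition to find the symbol:
  q0 --[x]--> q1
  q1 --[x]--> q1
  q1 --[x]--> q1
  q1 --[x]--> q1

"xxxx"


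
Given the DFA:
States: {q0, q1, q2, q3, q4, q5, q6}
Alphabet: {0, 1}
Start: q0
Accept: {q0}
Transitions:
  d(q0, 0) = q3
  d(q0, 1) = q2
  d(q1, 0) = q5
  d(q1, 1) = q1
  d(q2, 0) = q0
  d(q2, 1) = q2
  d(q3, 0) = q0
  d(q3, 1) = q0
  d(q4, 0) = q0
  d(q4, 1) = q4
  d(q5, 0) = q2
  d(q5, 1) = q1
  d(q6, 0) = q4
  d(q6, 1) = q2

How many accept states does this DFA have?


Accept states listed: {q0}
Counting: q0(1)

1


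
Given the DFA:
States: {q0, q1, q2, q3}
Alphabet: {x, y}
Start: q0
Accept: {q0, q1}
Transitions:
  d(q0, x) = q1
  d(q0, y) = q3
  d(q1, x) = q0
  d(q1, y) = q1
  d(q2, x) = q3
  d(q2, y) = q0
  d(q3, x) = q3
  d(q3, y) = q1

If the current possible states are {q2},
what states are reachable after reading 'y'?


Apply transition on 'y' from each current state:
  d(q2, y) = q0

{q0}


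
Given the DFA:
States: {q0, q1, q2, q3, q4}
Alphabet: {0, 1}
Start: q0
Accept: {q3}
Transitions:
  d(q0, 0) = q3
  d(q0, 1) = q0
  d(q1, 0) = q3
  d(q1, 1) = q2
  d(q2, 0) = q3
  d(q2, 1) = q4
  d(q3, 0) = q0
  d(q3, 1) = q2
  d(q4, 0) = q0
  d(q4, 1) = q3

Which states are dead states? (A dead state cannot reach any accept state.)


Forward reachability from each state:
  q0 -> reaches accept state q3 (live)
  q1 -> reaches accept state q3 (live)
  q2 -> reaches accept state q3 (live)
  q3 -> reaches accept state q3 (live)
  q4 -> reaches accept state q3 (live)

None (all states can reach an accept state)


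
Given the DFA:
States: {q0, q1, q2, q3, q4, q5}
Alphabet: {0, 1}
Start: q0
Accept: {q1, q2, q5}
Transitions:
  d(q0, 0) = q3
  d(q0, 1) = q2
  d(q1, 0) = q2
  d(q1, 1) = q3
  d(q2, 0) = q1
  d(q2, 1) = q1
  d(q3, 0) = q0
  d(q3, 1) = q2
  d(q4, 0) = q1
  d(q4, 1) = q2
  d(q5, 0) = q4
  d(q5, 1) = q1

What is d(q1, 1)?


Looking up transition d(q1, 1)

q3


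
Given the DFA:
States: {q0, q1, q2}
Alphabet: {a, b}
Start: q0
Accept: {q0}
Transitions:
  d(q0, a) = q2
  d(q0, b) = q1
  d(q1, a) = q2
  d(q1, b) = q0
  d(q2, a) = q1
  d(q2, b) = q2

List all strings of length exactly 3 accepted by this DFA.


All strings of length 3: 8 total
Accepted: 1

"aab"


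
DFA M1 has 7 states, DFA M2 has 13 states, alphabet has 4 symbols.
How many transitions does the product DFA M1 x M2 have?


Product DFA has 7 * 13 = 91 states.
Each has 4 transitions: 91 * 4 = 364

364


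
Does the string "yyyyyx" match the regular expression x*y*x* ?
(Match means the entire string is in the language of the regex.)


|string| = 6; first = 'y'; last = 'x'

Yes, "yyyyyx" matches x*y*x*


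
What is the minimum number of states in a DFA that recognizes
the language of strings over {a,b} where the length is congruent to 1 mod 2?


States track (length) mod 2.
Need 2 states: one per remainder 0..1; accept = remainder 1.

2


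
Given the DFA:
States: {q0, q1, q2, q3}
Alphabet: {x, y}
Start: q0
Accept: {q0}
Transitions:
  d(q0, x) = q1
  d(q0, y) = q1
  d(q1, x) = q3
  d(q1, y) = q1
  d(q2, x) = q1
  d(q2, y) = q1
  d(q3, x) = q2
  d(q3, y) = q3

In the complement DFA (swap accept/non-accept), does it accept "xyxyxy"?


Trace: q0 -> q1 -> q1 -> q3 -> q3 -> q2 -> q1
Final: q1
Original accept: {q0}
Complement: q1 is not in original accept

Yes, complement accepts (original rejects)


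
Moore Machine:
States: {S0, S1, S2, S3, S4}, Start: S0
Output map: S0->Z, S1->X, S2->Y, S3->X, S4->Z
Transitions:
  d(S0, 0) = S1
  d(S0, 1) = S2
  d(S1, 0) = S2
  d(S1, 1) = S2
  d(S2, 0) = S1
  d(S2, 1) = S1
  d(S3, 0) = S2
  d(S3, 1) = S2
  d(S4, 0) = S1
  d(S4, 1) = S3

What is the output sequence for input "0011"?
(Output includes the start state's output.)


Start: S0 (output Z)
  --0--> S1 (output X)
  --0--> S2 (output Y)
  --1--> S1 (output X)
  --1--> S2 (output Y)

"ZXYXY"


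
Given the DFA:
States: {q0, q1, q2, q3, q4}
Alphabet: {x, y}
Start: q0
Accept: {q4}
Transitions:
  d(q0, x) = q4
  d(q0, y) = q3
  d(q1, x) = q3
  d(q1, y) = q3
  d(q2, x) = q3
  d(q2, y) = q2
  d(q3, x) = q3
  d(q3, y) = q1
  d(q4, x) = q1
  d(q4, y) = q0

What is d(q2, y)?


Looking up transition d(q2, y)

q2


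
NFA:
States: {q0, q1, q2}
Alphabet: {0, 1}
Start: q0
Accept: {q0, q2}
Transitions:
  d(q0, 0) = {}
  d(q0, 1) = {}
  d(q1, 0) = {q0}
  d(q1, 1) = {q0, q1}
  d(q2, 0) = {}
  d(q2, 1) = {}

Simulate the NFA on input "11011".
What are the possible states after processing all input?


Start: {q0}
  --1--> {}
  --1--> {}
  --0--> {}
  --1--> {}
  --1--> {}

{} (empty set, no valid transitions)


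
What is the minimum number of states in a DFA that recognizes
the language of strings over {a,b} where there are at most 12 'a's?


States: count = 0, 1, ..., 12 (all accepting; 13 states), plus a dead state for count > 12.
Total: 13 + 1 = 14.

14


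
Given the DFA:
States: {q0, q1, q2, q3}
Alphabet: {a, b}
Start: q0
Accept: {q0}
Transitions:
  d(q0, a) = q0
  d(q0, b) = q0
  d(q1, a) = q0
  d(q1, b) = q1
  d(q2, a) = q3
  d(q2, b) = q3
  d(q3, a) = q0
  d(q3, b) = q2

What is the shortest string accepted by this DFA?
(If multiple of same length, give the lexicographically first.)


BFS by string length (lex-first path to each state shown):
  len 0: q0<-""
Found accept state at length 0.

"" (empty string)


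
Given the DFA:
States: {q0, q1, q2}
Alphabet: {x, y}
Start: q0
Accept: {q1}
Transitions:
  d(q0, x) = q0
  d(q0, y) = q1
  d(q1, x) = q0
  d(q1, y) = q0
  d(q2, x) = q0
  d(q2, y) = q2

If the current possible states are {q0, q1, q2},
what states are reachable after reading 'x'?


Apply transition on 'x' from each current state:
  d(q0, x) = q0
  d(q1, x) = q0
  d(q2, x) = q0

{q0}


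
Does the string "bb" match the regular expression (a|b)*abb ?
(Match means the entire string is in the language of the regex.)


|string| = 2; first = 'b'; last = 'b'

No, "bb" does not match (a|b)*abb


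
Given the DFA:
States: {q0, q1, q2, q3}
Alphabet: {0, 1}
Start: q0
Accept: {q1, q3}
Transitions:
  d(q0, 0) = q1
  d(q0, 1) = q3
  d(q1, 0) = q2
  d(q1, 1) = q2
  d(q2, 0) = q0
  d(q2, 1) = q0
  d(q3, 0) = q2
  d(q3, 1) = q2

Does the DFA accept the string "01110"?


Trace: q0 -> q1 -> q2 -> q0 -> q3 -> q2
Final state: q2
Accept states: {q1, q3}

No, rejected (final state q2 is not an accept state)


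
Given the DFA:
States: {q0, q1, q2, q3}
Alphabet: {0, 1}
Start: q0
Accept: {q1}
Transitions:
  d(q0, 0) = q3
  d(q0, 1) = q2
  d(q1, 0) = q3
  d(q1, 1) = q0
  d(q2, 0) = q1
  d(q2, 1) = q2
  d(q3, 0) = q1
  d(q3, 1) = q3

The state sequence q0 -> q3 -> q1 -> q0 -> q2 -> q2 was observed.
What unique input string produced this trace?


Trace back each transition to find the symbol:
  q0 --[0]--> q3
  q3 --[0]--> q1
  q1 --[1]--> q0
  q0 --[1]--> q2
  q2 --[1]--> q2

"00111"


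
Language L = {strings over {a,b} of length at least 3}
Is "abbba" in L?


length = 5

Yes, "abbba" is in L


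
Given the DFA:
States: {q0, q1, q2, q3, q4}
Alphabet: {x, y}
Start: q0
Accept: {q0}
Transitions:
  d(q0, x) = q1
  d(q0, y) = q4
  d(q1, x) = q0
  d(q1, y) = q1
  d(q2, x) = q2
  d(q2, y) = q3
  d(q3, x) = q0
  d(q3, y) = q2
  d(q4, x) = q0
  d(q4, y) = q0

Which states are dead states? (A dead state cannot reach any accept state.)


Forward reachability from each state:
  q0 -> reaches accept state q0 (live)
  q1 -> reaches accept state q0 (live)
  q2 -> reaches accept state q0 (live)
  q3 -> reaches accept state q0 (live)
  q4 -> reaches accept state q0 (live)

None (all states can reach an accept state)
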